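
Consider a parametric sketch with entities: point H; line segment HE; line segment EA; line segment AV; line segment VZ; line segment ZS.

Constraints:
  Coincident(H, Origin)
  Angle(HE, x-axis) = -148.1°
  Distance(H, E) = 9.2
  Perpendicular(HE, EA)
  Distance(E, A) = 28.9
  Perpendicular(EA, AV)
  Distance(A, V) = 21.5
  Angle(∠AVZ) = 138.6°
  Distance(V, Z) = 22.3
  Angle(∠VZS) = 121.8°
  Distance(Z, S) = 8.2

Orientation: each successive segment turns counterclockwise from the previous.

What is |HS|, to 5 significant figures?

28.318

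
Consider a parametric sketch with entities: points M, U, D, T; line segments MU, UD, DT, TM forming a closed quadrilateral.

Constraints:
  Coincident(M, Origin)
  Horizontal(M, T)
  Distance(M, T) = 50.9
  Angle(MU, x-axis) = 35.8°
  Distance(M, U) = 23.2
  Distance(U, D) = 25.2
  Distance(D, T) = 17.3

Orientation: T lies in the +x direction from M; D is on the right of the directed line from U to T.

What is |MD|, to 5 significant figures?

35.195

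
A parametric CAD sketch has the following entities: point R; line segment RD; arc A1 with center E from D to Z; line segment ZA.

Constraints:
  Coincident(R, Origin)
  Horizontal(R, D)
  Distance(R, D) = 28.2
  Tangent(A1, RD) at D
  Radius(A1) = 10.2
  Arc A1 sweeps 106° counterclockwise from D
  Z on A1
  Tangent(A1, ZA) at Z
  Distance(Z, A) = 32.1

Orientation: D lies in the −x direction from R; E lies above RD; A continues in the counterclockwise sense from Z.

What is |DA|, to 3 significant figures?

43.9

R is at the origin; R and D share the same y with |RD| = 28.2 and D on the −x side, so D = (-28.2, 0.00). The tangent condition forces ED to be normal to RD, so E = D + (0, 10.2) = (-28.2, 10.2). On A1, D sits at bearing -90° from E; a 106° counterclockwise sweep puts Z at bearing 16°, so Z = E + 10.2·(cos 16°, sin 16°) = (-18.4, 13.0). The tangent condition forces EZ to be normal to ZA, so ZA runs along (−sin 16°, cos 16°); with |ZA| = 32.1, A = (-27.2, 43.9). Then |DA| = |A − D| = 43.9.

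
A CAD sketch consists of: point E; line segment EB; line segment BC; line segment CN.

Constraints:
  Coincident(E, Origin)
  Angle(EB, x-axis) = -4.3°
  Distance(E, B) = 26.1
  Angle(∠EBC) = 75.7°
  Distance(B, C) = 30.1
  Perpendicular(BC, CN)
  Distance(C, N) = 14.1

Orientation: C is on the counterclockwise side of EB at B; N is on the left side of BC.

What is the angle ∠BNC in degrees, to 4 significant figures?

64.90°

E is at the origin; EB runs at -4.3° with length 26.1, so B = 26.1·(cos -4.3°, sin -4.3°) = (26.03, -1.957). ∠EBC = 75.7°, so BC runs at -4.3° + (180° − 75.7°) = 100.0° from the x-axis; with |BC| = 30.1, C = B + 30.1·(cos 100.0°, sin 100.0°) = (20.80, 27.69). The perpendicularity gives CN at right angles to BC; with |CN| = 14.1 on the left of BC, N = C + 14.1·(-0.9848, -0.1736) = (6.914, 25.24). Then cos ∠BNC = NB·NC / (|NB||NC|), giving 64.90°.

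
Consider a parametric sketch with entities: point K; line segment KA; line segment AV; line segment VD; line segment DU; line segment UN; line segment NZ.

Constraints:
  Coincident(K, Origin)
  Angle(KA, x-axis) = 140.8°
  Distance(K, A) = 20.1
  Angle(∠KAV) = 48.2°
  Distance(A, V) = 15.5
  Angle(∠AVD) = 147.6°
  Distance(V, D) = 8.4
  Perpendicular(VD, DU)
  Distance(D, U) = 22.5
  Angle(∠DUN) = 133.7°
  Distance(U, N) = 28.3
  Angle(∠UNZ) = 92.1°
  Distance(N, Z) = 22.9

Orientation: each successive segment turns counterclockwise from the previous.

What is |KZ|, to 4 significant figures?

36.85

K is at the origin; KA runs at 140.8° with length 20.1, so A = (-15.58, 12.70). ∠KAV = 48.2° gives AV at -87.40° from the x-axis; with |AV| = 15.5, V = (-14.87, -2.780). ∠AVD = 147.6° gives VD at -55.00° from the x-axis; with |VD| = 8.4, D = (-10.06, -9.661). VD is perpendicular to DU, so DU runs at 35.00°; with |DU| = 22.5, U = (8.376, 3.244). ∠DUN = 133.7° gives UN at 81.30° from the x-axis; with |UN| = 28.3, N = (12.66, 31.22). ∠UNZ = 92.1° gives NZ at 169.2° from the x-axis; with |NZ| = 22.9, Z = (-9.838, 35.51). Then |KZ| = |Z − K| = 36.85.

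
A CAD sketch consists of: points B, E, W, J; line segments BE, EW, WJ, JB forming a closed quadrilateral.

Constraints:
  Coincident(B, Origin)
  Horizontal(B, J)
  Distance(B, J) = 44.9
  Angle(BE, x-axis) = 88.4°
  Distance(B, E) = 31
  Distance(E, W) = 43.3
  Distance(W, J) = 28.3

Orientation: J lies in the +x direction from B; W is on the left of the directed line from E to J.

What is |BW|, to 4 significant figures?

52.38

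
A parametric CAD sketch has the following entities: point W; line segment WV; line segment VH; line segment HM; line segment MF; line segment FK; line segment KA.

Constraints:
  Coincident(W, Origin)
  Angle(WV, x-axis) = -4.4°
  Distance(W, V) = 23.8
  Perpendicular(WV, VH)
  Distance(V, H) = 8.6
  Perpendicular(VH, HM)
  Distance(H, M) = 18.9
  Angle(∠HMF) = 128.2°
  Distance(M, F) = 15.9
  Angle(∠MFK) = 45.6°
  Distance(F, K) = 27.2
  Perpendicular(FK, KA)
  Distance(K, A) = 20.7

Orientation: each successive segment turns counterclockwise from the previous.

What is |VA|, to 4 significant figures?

20.01

W is at the origin; WV runs at -4.4° with length 23.8, so V = (23.73, -1.826). The perpendicularity gives VH at right angles to WV, so VH runs at 85.60°; with |VH| = 8.6, H = (24.39, 6.749). VH is perpendicular to HM, so HM runs at 175.6°; with |HM| = 18.9, M = (5.545, 8.199). ∠HMF = 128.2° gives MF at -132.6° from the x-axis; with |MF| = 15.9, F = (-5.217, -3.505). ∠MFK = 45.6° gives FK at 1.800° from the x-axis; with |FK| = 27.2, K = (21.97, -2.651). The perpendicularity gives KA at right angles to FK, so KA runs at 91.80°; with |KA| = 20.7, A = (21.32, 18.04). Then |VA| = |A − V| = 20.01.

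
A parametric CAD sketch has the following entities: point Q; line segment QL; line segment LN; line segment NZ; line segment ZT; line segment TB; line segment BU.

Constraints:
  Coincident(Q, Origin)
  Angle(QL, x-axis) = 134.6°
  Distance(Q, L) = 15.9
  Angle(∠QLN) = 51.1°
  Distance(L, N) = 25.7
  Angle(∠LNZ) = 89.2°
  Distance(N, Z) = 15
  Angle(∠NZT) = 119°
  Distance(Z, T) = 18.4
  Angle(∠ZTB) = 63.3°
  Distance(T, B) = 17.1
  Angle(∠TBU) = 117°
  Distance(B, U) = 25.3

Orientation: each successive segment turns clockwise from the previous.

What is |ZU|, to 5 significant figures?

21.216

Q is at the origin; QL runs at 134.6° with length 15.9, so L = (-11.164, 11.321). ∠QLN = 51.1° gives LN at 5.7000° from the x-axis; with |LN| = 25.7, N = (14.409, 13.874). ∠LNZ = 89.2° gives NZ at -85.100° from the x-axis; with |NZ| = 15.0, Z = (15.690, -1.0714). ∠NZT = 119.0° gives ZT at -146.10° from the x-axis; with |ZT| = 18.4, T = (0.41772, -11.334). ∠ZTB = 63.3° gives TB at 97.200° from the x-axis; with |TB| = 17.1, B = (-1.7255, 5.6312). ∠TBU = 117.0° gives BU at 34.200° from the x-axis; with |BU| = 25.3, U = (19.200, 19.852). Then |ZU| = |U − Z| = 21.216.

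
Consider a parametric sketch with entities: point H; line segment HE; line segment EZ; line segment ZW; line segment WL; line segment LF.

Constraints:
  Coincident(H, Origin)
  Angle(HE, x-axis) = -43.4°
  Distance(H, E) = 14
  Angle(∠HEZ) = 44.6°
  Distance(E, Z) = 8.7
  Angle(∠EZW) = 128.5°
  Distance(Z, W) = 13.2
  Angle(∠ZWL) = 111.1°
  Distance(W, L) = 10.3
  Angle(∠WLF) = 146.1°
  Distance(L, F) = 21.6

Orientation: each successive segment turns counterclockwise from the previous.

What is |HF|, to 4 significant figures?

25.80

H is at the origin; HE runs at -43.4° with length 14.0, so E = (10.17, -9.619). ∠HEZ = 44.6° gives EZ at 92.00° from the x-axis; with |EZ| = 8.7, Z = (9.868, -0.9245). ∠EZW = 128.5° gives ZW at 143.5° from the x-axis; with |ZW| = 13.2, W = (-0.7425, 6.927). ∠ZWL = 111.1° gives WL at -147.6° from the x-axis; with |WL| = 10.3, L = (-9.439, 1.408). ∠WLF = 146.1° gives LF at -113.7° from the x-axis; with |LF| = 21.6, F = (-18.12, -18.37). Then |HF| = |F − H| = 25.80.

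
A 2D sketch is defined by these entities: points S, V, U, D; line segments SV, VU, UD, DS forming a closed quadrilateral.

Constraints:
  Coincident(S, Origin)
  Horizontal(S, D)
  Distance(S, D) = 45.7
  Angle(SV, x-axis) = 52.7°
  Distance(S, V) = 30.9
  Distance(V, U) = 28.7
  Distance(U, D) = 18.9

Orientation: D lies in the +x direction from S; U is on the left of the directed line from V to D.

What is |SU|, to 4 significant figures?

50.51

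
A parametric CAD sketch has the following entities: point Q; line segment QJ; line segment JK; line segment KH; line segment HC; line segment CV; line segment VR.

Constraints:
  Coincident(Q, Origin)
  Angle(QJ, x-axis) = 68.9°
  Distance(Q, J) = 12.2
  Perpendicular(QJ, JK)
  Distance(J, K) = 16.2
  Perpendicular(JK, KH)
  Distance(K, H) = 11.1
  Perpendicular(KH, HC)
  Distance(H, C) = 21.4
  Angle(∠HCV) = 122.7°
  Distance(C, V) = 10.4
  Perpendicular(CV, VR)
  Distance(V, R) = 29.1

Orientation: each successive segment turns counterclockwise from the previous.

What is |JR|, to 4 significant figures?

19.12

Q is at the origin; QJ runs at 68.9° with length 12.2, so J = (4.392, 11.38). QJ ⟂ JK, so JK runs at 158.9°; with |JK| = 16.2, K = (-10.72, 17.21). JK ⟂ KH, so KH runs at -111.1°; with |KH| = 11.1, H = (-14.72, 6.858). KH ⟂ HC, so HC runs at -21.10°; with |HC| = 21.4, C = (5.247, -0.8457). ∠HCV = 122.7° gives CV at 36.20° from the x-axis; with |CV| = 10.4, V = (13.64, 5.297). CV ⟂ VR, so VR runs at 126.2°; with |VR| = 29.1, R = (-3.547, 28.78). Then |JR| = |R − J| = 19.12.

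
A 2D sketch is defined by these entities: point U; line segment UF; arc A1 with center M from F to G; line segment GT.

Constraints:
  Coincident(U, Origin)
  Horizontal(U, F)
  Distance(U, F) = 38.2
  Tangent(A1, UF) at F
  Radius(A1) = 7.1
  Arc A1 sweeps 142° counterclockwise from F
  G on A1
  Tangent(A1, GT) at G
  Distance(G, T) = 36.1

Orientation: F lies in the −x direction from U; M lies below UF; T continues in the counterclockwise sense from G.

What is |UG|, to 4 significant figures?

44.42

U is at the origin; UF is horizontal with |UF| = 38.2 and F on the −x side, so F = (-38.20, 0.000). Since A1 is tangent to UF there, MF ⟂ UF, so M = F + (0, -7.1) = (-38.20, -7.100). On A1, F sits at bearing 90° from M; a 142° counterclockwise sweep puts G at bearing 232°, so G = M + 7.1·(cos 232°, sin 232°) = (-42.57, -12.69). Then |UG| = |G − U| = 44.42.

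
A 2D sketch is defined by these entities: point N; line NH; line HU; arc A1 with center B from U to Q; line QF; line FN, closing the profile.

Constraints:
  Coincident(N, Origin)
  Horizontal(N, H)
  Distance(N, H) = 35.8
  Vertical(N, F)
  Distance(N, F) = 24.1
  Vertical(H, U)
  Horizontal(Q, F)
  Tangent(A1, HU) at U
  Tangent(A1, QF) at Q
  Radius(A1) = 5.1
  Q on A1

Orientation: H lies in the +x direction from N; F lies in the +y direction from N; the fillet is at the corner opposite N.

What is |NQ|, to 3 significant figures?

39.0

The virtual corner opposite N is at (35.8, 24.1). Since A1 is tangent to HU there, BU ⟂ HU and tangency of A1 to QF means the radius BQ is perpendicular to QF, with radius 5.1, so the center B sits 5.1 in from both sides at B = (30.7, 19.0). That places the tangent points at U = (35.8, 19.0) on HU and Q = (30.7, 24.1) on QF. Then |NQ| = |Q − N| = 39.0.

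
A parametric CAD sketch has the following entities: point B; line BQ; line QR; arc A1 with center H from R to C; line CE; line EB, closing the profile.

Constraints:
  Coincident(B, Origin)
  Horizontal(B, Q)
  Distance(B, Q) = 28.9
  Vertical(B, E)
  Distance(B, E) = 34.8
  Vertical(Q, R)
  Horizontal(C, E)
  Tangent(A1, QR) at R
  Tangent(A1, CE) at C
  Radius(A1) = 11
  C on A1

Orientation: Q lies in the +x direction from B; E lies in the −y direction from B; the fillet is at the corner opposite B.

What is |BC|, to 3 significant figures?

39.1

The virtual corner opposite B is at (28.9, -34.8). A1 meets QR tangentially, so HR is at right angles to QR and tangency of A1 to CE means the radius HC is perpendicular to CE, with radius 11.0, so the center H sits 11.0 in from both sides at H = (17.9, -23.8). That places the tangent points at R = (28.9, -23.8) on QR and C = (17.9, -34.8) on CE. Then |BC| = |C − B| = 39.1.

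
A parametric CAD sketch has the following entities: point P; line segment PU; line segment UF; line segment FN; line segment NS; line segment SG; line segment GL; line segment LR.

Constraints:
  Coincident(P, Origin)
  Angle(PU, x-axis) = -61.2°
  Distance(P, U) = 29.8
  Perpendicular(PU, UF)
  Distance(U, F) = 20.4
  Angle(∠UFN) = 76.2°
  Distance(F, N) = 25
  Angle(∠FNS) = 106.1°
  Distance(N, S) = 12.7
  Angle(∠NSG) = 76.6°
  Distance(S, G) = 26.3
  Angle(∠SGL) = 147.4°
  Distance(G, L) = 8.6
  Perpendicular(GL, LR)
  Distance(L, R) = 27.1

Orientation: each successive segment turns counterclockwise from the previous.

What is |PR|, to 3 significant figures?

37.2

P is at the origin; PU runs at -61.2° with length 29.8, so U = (14.4, -26.1). PU ⟂ UF, so UF runs at 28.8°; with |UF| = 20.4, F = (32.2, -16.3). ∠UFN = 76.2° gives FN at 133° from the x-axis; with |FN| = 25.0, N = (15.3, 2.12). ∠FNS = 106.1° gives NS at -154° from the x-axis; with |NS| = 12.7, S = (3.95, -3.55). ∠NSG = 76.6° gives SG at -50.1° from the x-axis; with |SG| = 26.3, G = (20.8, -23.7). ∠SGL = 147.4° gives GL at -17.5° from the x-axis; with |GL| = 8.6, L = (29.0, -26.3). GL is perpendicular to LR, so LR runs at 72.5°; with |LR| = 27.1, R = (37.2, -0.467). Then |PR| = |R − P| = 37.2.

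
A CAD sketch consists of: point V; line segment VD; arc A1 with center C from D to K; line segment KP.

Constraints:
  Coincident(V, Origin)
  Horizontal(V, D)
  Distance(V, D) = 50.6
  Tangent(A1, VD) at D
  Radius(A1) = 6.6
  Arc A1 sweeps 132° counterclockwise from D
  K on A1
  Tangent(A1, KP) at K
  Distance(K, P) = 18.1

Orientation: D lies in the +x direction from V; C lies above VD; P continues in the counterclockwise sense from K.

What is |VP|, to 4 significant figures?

49.82

On A1, D sits at bearing -90° from C; a 132° counterclockwise sweep puts K at bearing 42°, so K = C + 6.6·(cos 42°, sin 42°) = (55.50, 11.02). Since A1 is tangent to KP there, CK ⟂ KP, so KP runs along (−sin 42°, cos 42°); with |KP| = 18.1, P = (43.39, 24.47). Then |VP| = |P − V| = 49.82.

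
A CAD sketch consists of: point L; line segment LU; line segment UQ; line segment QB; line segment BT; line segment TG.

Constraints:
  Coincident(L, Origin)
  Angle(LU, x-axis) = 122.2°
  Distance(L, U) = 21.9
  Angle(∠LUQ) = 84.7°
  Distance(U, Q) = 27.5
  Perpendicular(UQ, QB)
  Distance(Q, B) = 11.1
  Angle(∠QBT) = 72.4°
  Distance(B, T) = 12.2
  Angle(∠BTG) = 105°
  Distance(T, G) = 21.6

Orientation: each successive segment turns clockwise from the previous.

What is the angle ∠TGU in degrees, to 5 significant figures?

47.346°

L is at the origin; LU runs at 122.2° with length 21.9, so U = (-11.670, 18.532). ∠LUQ = 84.7° gives UQ at 26.900° from the x-axis; with |UQ| = 27.5, Q = (12.854, 30.974). UQ is perpendicular to QB, so QB runs at -63.100°; with |QB| = 11.1, B = (17.876, 21.075). ∠QBT = 72.4° gives BT at -170.70° from the x-axis; with |BT| = 12.2, T = (5.8368, 19.103). ∠BTG = 105.0° gives TG at 114.30° from the x-axis; with |TG| = 21.6, G = (-3.0519, 38.789). Then cos ∠TGU = GT·GU / (|GT||GU|), giving 47.346°.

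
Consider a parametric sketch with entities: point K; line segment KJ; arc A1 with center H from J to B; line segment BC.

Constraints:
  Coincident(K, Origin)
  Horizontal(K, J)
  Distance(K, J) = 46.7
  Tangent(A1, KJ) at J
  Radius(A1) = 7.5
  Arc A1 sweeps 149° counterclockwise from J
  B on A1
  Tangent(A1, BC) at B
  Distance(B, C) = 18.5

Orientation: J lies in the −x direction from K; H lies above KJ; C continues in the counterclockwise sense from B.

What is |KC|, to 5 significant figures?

63.208

K is at the origin; KJ is horizontal with |KJ| = 46.7 and J on the −x side, so J = (-46.700, 0.0000). A1 meets KJ tangentially, so HJ is at right angles to KJ, so H = J + (0, 7.5) = (-46.700, 7.5000). On A1, J sits at bearing -90° from H; a 149° counterclockwise sweep puts B at bearing 59°, so B = H + 7.5·(cos 59°, sin 59°) = (-42.837, 13.929). The tangent condition forces HB to be normal to BC, so BC runs along (−sin 59°, cos 59°); with |BC| = 18.5, C = (-58.695, 23.457). Then |KC| = |C − K| = 63.208.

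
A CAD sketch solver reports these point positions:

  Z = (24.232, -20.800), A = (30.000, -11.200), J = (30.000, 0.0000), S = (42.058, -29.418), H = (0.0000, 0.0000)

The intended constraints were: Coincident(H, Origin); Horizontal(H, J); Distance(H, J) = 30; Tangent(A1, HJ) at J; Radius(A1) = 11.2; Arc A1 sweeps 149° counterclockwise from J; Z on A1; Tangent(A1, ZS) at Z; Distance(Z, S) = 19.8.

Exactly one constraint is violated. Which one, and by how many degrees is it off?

Tangent(A1, ZS) at Z — off by 5.20°.

H = (0.00, 0.00) ✓; H.y = 0.00, J.y = 0.00 ✓; |HJ| = 30.00 ✓; ∠(AJ, JH) = 90.00° ✓; |AJ| = 11.20 ✓; bearing(A→Z) − bearing(A→J) = 149.0° ✓; |AZ| = 11.20 ✓; ∠(AZ, ZS) = 84.80° ✗; |ZS| = 19.80 ✓.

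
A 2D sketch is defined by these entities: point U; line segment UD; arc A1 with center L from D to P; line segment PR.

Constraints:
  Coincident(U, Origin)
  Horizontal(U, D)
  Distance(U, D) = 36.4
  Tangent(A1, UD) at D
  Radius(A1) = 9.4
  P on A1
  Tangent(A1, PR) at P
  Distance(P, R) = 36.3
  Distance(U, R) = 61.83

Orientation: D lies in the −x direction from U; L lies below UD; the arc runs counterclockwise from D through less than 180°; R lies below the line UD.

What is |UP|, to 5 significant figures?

46.948

U is at the origin; U and D share the same y with |UD| = 36.4 and D on the −x side, so D = (-36.400, 0.0000). A1 meets UD tangentially, so LD is at right angles to UD, so L = D + (0, -9.4) = (-36.400, -9.4000). Since LP ⟂ PR (tangency), |LR| = √(9.4² + 36.3²) = 37.497 regardless of where P sits on A1. So R lies on both circle(U, 61.83) and circle(L, 37.497); the below-UD intersection is R = (-40.562, -46.666). P is the foot of the tangent from R: P = (-45.705, -10.732).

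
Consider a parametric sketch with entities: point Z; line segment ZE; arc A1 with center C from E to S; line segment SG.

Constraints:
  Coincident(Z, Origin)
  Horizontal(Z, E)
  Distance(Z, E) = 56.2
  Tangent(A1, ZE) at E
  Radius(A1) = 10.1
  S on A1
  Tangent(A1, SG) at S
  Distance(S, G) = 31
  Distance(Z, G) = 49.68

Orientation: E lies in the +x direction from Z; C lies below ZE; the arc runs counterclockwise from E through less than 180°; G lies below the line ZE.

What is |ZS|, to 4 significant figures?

47.26

Z is at the origin; ZE is horizontal with |ZE| = 56.2 and E on the +x side, so E = (56.20, 0.000). A1 meets ZE tangentially, so CE is at right angles to ZE, so C = E + (0, -10.1) = (56.20, -10.10). Since CS ⟂ SG (tangency), |CG| = √(10.1² + 31.0²) = 32.60 regardless of where S sits on A1. So G lies on both circle(Z, 49.68) and circle(C, 32.60); the below-ZE intersection is G = (35.21, -35.05). S is the foot of the tangent from G: S = (46.84, -6.312).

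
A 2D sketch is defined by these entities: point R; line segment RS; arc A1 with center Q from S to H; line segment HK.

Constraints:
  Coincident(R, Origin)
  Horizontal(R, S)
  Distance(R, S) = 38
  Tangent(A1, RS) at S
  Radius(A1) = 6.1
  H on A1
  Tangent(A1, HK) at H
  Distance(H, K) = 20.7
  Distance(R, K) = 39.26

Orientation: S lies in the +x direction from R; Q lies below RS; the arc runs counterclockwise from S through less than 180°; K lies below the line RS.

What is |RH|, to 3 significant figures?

32.4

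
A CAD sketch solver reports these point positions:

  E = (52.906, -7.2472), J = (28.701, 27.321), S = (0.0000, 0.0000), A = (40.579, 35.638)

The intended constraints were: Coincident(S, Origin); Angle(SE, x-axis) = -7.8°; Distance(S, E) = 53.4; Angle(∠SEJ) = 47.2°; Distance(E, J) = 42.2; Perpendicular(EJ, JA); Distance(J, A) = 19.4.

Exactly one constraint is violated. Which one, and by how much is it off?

Distance(J, A) = 19.4 — off by 4.90.

S = (0.00, 0.00) ✓; SE at -7.800° ✓; |SE| = 53.40 ✓; ∠SEJ = 47.20° ✓; |EJ| = 42.20 ✓; ∠(EJ, JA) = 90.00° ✓; |JA| = 14.50 ✗.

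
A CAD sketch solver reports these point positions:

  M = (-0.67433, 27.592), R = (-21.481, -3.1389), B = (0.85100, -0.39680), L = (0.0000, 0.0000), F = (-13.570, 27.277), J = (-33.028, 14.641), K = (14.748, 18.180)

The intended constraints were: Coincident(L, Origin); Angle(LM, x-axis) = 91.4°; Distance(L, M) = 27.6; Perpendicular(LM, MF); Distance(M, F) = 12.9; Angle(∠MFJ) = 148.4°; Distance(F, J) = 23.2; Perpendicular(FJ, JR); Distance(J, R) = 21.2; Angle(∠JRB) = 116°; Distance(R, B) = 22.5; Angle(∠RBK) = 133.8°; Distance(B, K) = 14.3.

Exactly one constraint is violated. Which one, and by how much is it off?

Distance(B, K) = 14.3 — off by 8.90.

L = (0.00, 0.00) ✓; LM at 91.40° ✓; |LM| = 27.60 ✓; ∠(LM, MF) = 90.00° ✓; |MF| = 12.90 ✓; ∠MFJ = 148.4° ✓; |FJ| = 23.20 ✓; ∠(FJ, JR) = 90.00° ✓; |JR| = 21.20 ✓; ∠JRB = 116.0° ✓; |RB| = 22.50 ✓; ∠RBK = 133.8° ✓; |BK| = 23.20 ✗.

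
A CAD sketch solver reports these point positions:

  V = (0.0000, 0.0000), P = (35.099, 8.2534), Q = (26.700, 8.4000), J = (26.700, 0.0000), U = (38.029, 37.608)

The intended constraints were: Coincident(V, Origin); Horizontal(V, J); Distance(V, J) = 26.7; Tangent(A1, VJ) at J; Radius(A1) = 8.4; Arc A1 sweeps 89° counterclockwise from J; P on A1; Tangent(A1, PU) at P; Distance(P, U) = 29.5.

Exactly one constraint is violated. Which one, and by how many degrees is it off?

Tangent(A1, PU) at P — off by 4.70°.

V = (0.00, 0.00) ✓; V.y = 0.00, J.y = 0.00 ✓; |VJ| = 26.70 ✓; ∠(QJ, JV) = 90.00° ✓; |QJ| = 8.400 ✓; bearing(Q→P) − bearing(Q→J) = 89.00° ✓; |QP| = 8.400 ✓; ∠(QP, PU) = 94.70° ✗; |PU| = 29.50 ✓.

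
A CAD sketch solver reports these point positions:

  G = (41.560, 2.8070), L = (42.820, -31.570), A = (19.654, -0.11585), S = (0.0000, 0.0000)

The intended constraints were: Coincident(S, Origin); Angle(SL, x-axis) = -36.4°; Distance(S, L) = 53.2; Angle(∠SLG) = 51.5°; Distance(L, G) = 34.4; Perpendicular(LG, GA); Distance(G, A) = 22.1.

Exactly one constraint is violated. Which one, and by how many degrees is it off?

Perpendicular(LG, GA) — off by 5.50°.

S = (0.00, 0.00) ✓; SL at -36.40° ✓; |SL| = 53.20 ✓; ∠SLG = 51.50° ✓; |LG| = 34.40 ✓; ∠(LG, GA) = 95.50° ✗; |GA| = 22.10 ✓.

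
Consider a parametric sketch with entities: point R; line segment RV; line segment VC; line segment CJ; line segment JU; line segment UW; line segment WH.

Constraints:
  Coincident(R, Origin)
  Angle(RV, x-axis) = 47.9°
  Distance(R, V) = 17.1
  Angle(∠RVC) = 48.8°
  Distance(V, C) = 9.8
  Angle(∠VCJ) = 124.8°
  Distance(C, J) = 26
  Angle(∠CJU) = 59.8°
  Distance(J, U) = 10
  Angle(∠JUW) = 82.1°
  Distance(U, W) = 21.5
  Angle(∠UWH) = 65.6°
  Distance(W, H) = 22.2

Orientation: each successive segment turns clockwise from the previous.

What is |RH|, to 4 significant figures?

24.37

R is at the origin; RV runs at 47.9° with length 17.1, so V = (11.46, 12.69). ∠RVC = 48.8° gives VC at -83.30° from the x-axis; with |VC| = 9.8, C = (12.61, 2.955). ∠VCJ = 124.8° gives CJ at -138.5° from the x-axis; with |CJ| = 26.0, J = (-6.865, -14.27). ∠CJU = 59.8° gives JU at 101.3° from the x-axis; with |JU| = 10.0, U = (-8.825, -4.467). ∠JUW = 82.1° gives UW at 3.400° from the x-axis; with |UW| = 21.5, W = (12.64, -3.192). ∠UWH = 65.6° gives WH at -111.0° from the x-axis; with |WH| = 22.2, H = (4.682, -23.92). Then |RH| = |H − R| = 24.37.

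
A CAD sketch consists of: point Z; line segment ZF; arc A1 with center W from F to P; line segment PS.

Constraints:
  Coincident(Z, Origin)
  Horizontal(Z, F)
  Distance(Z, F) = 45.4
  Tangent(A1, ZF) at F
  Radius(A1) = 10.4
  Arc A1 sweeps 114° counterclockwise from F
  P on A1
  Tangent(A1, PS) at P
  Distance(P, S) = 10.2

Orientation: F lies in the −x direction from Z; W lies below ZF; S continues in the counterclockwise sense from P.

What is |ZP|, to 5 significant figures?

56.817

Z is at the origin; ZF is horizontal with |ZF| = 45.4 and F on the −x side, so F = (-45.400, 0.0000). The tangent condition forces WF to be normal to ZF, so W = F + (0, -10.4) = (-45.400, -10.400). On A1, F sits at bearing 90° from W; a 114° counterclockwise sweep puts P at bearing 204°, so P = W + 10.4·(cos 204°, sin 204°) = (-54.901, -14.630). Then |ZP| = |P − Z| = 56.817.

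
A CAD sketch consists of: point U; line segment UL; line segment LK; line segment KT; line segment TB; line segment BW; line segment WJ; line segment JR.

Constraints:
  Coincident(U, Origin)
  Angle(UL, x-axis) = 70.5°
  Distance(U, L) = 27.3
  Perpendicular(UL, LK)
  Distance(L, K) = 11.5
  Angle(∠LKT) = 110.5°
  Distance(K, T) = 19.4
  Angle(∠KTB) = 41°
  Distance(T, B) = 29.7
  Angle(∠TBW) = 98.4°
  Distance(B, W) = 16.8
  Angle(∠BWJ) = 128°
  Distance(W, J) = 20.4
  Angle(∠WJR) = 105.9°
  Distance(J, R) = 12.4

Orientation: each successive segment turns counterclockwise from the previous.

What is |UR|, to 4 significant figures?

42.63

U is at the origin; UL runs at 70.5° with length 27.3, so L = (9.113, 25.73). UL is perpendicular to LK, so LK runs at 160.5°; with |LK| = 11.5, K = (-1.727, 29.57). ∠LKT = 110.5° gives KT at -130.0° from the x-axis; with |KT| = 19.4, T = (-14.20, 14.71). ∠KTB = 41.0° gives TB at 9.000° from the x-axis; with |TB| = 29.7, B = (15.14, 19.36). ∠TBW = 98.4° gives BW at 90.60° from the x-axis; with |BW| = 16.8, W = (14.96, 36.16). ∠BWJ = 128.0° gives WJ at 142.6° from the x-axis; with |WJ| = 20.4, J = (-1.245, 48.55). ∠WJR = 105.9° gives JR at -143.3° from the x-axis; with |JR| = 12.4, R = (-11.19, 41.14). Then |UR| = |R − U| = 42.63.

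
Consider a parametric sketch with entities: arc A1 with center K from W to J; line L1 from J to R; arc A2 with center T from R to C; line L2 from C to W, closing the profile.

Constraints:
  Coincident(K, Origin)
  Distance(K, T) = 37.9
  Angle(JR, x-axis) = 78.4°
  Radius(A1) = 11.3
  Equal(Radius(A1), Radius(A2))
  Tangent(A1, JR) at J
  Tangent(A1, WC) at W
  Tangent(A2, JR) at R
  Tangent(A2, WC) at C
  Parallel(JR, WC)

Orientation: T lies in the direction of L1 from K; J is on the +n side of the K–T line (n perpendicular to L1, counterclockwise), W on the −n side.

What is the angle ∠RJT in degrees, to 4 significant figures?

16.60°

Tangency of A1 to both parallel lines with radius 11.3 puts J and W at K ± 11.3·n: J = (-11.07, 2.272), W = (11.07, -2.272). Equal radii place R and C the same way about T: R = T + 11.3·n = (-3.448, 39.40), C = T − 11.3·n = (18.69, 34.85). Then cos ∠RJT = JR·JT / (|JR||JT|), giving 16.60°.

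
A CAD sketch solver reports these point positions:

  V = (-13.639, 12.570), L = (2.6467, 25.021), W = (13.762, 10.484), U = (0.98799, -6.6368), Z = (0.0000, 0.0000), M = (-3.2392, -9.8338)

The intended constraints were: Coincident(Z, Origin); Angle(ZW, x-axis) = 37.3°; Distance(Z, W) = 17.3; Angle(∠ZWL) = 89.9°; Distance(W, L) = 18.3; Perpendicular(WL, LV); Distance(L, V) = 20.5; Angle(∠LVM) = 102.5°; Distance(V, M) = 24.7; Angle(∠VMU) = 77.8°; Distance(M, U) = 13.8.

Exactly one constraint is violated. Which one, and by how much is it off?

Distance(M, U) = 13.8 — off by 8.50.

Z = (0.00, 0.00) ✓; ZW at 37.30° ✓; |ZW| = 17.30 ✓; ∠ZWL = 89.90° ✓; |WL| = 18.30 ✓; ∠(WL, LV) = 90.00° ✓; |LV| = 20.50 ✓; ∠LVM = 102.5° ✓; |VM| = 24.70 ✓; ∠VMU = 77.80° ✓; |MU| = 5.300 ✗.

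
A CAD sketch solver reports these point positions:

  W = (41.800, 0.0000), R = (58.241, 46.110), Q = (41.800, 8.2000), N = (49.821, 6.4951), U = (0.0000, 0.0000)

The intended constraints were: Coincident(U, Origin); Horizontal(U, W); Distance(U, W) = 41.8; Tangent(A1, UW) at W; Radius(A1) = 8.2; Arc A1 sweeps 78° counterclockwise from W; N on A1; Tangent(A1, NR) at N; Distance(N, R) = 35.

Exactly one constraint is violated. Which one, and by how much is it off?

Distance(N, R) = 35 — off by 5.50.

U = (0.00, 0.00) ✓; U.y = 0.00, W.y = 0.00 ✓; |UW| = 41.80 ✓; ∠(QW, WU) = 90.00° ✓; |QW| = 8.200 ✓; bearing(Q→N) − bearing(Q→W) = 78.00° ✓; |QN| = 8.200 ✓; ∠(QN, NR) = 90.00° ✓; |NR| = 40.50 ✗.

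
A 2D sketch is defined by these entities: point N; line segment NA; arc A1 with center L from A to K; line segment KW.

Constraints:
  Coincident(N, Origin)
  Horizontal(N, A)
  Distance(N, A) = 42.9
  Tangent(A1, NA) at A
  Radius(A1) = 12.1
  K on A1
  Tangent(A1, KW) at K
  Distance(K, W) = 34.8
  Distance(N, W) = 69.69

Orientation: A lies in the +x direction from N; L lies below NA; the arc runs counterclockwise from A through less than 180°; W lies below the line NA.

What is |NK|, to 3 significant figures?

37.3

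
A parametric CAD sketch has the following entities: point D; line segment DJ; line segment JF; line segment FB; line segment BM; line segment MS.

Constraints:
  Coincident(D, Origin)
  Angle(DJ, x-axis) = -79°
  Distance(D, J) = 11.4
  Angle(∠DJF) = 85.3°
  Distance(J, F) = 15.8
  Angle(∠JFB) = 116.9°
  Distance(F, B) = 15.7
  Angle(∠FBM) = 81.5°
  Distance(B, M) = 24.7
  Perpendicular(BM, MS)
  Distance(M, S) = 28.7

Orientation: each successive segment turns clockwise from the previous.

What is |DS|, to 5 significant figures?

19.823

∠FBM = 81.5° gives BM at 24.700° from the x-axis; with |BM| = 24.7, M = (0.31405, 10.534). BM ⟂ MS, so MS runs at -65.300°; with |MS| = 28.7, S = (12.307, -15.540). Then |DS| = |S − D| = 19.823.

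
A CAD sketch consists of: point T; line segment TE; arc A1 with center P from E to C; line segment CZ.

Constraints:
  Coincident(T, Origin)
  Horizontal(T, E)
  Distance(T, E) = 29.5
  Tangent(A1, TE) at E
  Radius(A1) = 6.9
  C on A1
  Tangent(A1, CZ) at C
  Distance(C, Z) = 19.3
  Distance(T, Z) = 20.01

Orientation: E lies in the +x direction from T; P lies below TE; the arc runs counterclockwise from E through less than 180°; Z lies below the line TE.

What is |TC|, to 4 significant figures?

24.52

T is at the origin; TE is horizontal with |TE| = 29.5 and E on the +x side, so E = (29.50, 0.000). Tangency of A1 to TE means the radius PE is perpendicular to TE, so P = E + (0, -6.9) = (29.50, -6.900). Since PC ⟂ CZ (tangency), |PZ| = √(6.9² + 19.3²) = 20.50 regardless of where C sits on A1. So Z lies on both circle(T, 20.01) and circle(P, 20.50); the below-TE intersection is Z = (11.37, -16.46). C is the foot of the tangent from Z: C = (24.41, -2.237).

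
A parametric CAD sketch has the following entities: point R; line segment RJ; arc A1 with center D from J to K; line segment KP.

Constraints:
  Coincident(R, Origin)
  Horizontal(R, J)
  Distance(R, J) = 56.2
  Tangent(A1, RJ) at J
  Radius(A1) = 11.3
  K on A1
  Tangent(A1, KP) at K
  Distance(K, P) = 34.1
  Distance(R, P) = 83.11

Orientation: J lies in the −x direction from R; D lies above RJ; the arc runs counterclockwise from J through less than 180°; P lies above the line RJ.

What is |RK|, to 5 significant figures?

51.288

R is at the origin; RJ is horizontal with |RJ| = 56.2 and J on the −x side, so J = (-56.200, 0.0000). The tangent condition forces DJ to be normal to RJ, so D = J + (0, 11.3) = (-56.200, 11.300). Since DK ⟂ KP (tangency), |DP| = √(11.3² + 34.1²) = 35.924 regardless of where K sits on A1. So P lies on both circle(R, 83.11) and circle(D, 35.924); the above-RJ intersection is P = (-70.291, 44.345). K is the foot of the tangent from P: K = (-47.727, 18.777).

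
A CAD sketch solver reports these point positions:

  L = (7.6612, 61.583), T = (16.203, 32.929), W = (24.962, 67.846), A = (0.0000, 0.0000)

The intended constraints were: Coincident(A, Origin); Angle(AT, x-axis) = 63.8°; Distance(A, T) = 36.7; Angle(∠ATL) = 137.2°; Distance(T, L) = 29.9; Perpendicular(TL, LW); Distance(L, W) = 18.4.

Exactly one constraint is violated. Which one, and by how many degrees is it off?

Perpendicular(TL, LW) — off by 3.30°.

A = (0.00, 0.00) ✓; AT at 63.80° ✓; |AT| = 36.70 ✓; ∠ATL = 137.2° ✓; |TL| = 29.90 ✓; ∠(TL, LW) = 86.70° ✗; |LW| = 18.40 ✓.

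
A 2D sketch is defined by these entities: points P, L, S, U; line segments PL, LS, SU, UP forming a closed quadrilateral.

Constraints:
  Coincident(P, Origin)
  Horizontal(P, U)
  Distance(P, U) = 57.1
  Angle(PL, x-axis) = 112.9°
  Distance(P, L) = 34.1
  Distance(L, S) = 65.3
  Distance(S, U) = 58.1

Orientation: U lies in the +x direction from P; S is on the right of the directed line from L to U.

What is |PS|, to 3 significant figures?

31.4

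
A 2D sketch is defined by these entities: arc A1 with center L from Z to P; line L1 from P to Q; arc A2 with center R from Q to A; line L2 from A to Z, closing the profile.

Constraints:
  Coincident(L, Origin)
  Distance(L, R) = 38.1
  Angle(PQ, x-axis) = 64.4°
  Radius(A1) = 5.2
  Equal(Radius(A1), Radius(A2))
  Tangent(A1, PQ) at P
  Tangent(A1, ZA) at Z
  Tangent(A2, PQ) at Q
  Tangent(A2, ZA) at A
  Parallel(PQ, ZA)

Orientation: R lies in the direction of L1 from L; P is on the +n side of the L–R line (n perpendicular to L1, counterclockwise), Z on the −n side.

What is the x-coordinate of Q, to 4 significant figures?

11.77

The slot axis is L1's direction at 64.4°, so u = (cos 64.4°, sin 64.4°) = (0.4321, 0.9018) and n = (−sin 64.4°, cos 64.4°) = (-0.9018, 0.4321). L is at the origin and R lies 38.1 along u from L, so R = 38.1·u = (16.46, 34.36). Tangency of A1 to both parallel lines with radius 5.2 puts P and Z at L ± 5.2·n: P = (-4.690, 2.247), Z = (4.690, -2.247). Equal radii place Q and A the same way about R: Q = R + 5.2·n = (11.77, 36.61), A = R − 5.2·n = (21.15, 32.11). So Q.x = 11.77.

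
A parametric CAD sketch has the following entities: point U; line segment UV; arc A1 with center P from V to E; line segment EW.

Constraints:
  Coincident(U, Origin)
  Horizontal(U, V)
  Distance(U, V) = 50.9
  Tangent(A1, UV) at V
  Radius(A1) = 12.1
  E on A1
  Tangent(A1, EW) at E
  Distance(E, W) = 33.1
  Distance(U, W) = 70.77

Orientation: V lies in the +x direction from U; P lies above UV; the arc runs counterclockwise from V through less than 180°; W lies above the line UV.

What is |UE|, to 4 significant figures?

64.40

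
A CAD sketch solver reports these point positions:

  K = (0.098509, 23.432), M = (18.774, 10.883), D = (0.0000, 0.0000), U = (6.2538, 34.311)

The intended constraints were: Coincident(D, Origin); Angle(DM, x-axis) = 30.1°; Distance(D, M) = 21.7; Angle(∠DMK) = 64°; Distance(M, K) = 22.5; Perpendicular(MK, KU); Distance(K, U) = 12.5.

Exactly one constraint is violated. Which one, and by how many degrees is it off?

Perpendicular(MK, KU) — off by 4.40°.

D = (0.00, 0.00) ✓; DM at 30.10° ✓; |DM| = 21.70 ✓; ∠DMK = 64.00° ✓; |MK| = 22.50 ✓; ∠(MK, KU) = 85.60° ✗; |KU| = 12.50 ✓.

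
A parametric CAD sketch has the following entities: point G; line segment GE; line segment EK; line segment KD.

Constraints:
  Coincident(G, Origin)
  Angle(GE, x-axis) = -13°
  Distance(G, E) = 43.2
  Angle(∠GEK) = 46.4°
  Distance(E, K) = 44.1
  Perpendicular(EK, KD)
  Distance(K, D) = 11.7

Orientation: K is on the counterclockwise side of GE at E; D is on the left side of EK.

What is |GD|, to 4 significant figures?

24.25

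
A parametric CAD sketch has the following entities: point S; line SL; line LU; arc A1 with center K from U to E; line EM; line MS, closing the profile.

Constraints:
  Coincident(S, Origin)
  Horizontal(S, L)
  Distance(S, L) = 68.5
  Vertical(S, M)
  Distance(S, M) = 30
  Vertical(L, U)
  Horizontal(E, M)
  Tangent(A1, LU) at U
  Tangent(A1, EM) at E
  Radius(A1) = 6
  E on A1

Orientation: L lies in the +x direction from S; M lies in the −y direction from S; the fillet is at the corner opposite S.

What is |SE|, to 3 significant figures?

69.3

S is at the origin; S and L share the same y with |SL| = 68.5 and L on the +x side, so L = (68.5, 0.00). S and M share the same x with |SM| = 30.0 and M on the −y side, so M = (0.00, -30.0). The virtual corner opposite S is at (68.5, -30.0). The tangent condition forces KU to be normal to LU and tangency of A1 to EM means the radius KE is perpendicular to EM, with radius 6.0, so the center K sits 6.0 in from both sides at K = (62.5, -24.0). That places the tangent points at U = (68.5, -24.0) on LU and E = (62.5, -30.0) on EM. Then |SE| = |E − S| = 69.3.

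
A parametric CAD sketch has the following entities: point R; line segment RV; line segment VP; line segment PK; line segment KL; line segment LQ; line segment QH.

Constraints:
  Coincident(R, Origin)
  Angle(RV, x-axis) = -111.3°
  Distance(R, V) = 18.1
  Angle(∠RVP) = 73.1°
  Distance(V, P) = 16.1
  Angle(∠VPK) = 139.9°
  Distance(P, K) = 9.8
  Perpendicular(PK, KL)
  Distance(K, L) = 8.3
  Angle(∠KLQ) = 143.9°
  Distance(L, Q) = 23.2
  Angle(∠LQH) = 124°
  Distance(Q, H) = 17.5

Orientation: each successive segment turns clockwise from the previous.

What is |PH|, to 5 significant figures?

33.961

R is at the origin; RV runs at -111.3° with length 18.1, so V = (-6.5748, -16.864). ∠RVP = 73.1° gives VP at 141.80° from the x-axis; with |VP| = 16.1, P = (-19.227, -6.9072). ∠VPK = 139.9° gives PK at 101.70° from the x-axis; with |PK| = 9.8, K = (-21.214, 2.6891). PK ⟂ KL, so KL runs at 11.700°; with |KL| = 8.3, L = (-13.087, 4.3723). ∠KLQ = 143.9° gives LQ at -24.400° from the x-axis; with |LQ| = 23.2, Q = (8.0410, -5.2117). ∠LQH = 124.0° gives QH at -80.400° from the x-axis; with |QH| = 17.5, H = (10.959, -22.467). Then |PH| = |H − P| = 33.961.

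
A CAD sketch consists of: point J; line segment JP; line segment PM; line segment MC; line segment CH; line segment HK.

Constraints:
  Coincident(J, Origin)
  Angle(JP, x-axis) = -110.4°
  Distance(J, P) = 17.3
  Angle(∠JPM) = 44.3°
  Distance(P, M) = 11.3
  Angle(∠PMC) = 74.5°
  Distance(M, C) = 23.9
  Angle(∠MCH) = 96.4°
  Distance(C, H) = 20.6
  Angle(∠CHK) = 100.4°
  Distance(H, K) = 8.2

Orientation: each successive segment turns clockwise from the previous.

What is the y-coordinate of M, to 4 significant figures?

-5.884

J is at the origin; JP runs at -110.4° with length 17.3, so P = (-6.030, -16.21). ∠JPM = 44.3° gives PM at 113.9° from the x-axis; with |PM| = 11.3, M = (-10.61, -5.884). So M.y = -5.884.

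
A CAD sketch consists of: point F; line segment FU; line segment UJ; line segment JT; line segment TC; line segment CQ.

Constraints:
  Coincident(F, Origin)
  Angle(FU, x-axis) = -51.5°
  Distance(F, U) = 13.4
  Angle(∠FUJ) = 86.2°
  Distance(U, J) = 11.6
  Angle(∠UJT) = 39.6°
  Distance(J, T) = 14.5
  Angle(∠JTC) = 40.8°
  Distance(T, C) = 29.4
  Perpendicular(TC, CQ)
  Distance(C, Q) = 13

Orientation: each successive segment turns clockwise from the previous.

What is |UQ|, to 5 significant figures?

25.265

F is at the origin; FU runs at -51.5° with length 13.4, so U = (8.3417, -10.487). ∠FUJ = 86.2° gives UJ at -145.30° from the x-axis; with |UJ| = 11.6, J = (-1.1952, -17.091). ∠UJT = 39.6° gives JT at 74.300° from the x-axis; with |JT| = 14.5, T = (2.7285, -3.1316). ∠JTC = 40.8° gives TC at -64.900° from the x-axis; with |TC| = 29.4, C = (15.200, -29.755). TC ⟂ CQ, so CQ runs at -154.90°; with |CQ| = 13.0, Q = (3.4276, -35.270). Then |UQ| = |Q − U| = 25.265.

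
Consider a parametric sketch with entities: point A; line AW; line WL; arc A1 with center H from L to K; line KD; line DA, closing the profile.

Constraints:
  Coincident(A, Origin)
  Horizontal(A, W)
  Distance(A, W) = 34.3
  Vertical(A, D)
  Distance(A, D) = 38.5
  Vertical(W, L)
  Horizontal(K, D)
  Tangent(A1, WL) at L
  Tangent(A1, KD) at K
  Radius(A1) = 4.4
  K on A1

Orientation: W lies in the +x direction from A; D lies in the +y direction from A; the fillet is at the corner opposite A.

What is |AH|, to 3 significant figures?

45.4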